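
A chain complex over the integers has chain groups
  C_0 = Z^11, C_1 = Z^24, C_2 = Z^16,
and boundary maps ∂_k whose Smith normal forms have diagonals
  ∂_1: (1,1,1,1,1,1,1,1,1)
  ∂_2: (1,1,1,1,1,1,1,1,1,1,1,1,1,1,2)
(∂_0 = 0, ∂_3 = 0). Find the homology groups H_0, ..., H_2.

H_0 ≅ Z^2,  H_1 ≅ Z/2,  H_2 ≅ Z.

H_0: b_0 = 11 − 0 − 9 = 2; torsion from ∂_1 factors > 1: none. So H_0 ≅ Z^2.
H_1: b_1 = 24 − 9 − 15 = 0; torsion from ∂_2 factors > 1: [2]. So H_1 ≅ Z/2.
H_2: b_2 = 16 − 15 − 0 = 1; torsion from ∂_3 factors > 1: none. So H_2 ≅ Z.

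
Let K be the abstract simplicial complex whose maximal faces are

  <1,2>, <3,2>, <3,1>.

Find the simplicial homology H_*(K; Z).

K has 3 vertices, 3 edges.
rank ∂_0 = 0, rank ∂_1 = 2 ⇒ b_0 = 3 − 0 − 2 = 1; all invariant factors of ∂_1 are 1 so no torsion. So H_0 = Z.
rank ∂_1 = 2, rank ∂_2 = 0 ⇒ b_1 = 3 − 2 − 0 = 1. So H_1 = Z.

H_0 ≅ Z,  H_1 ≅ Z.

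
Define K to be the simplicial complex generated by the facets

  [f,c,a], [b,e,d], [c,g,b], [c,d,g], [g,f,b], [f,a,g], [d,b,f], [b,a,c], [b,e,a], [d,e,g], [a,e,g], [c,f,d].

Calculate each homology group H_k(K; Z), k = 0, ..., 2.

We work with the vertex ordering a < b < c < d < e < f < g. The simplices of K, each written with vertices in increasing order, are:

  0-simplices (7): a, b, c, d, e, f, g
  1-simplices (18): ab, ac, ae, af, ag, bc, bd, be, bf, bg, cd, cf, cg, de, df, dg, eg, fg
  2-simplices (12): abc, abe, acf, aeg, afg, bcg, bde, bdf, bfg, cdf, cdg, deg

Hence C_0 ≅ Z^7, C_1 ≅ Z^18, C_2 ≅ Z^12.

Boundary ∂_1: C_1 → C_0 maps an edge to its endpoints' difference, ∂[p,q] = q − p. For instance
  ∂bd = d − b.
As a 7×18 matrix over Z this has rank 6, with invariant factors (1,1,1,1,1,1).

∂_2: C_2 → C_1 sends each 2-simplex [p,q,r] to [q,r] − [p,r] + [p,q]. For instance
  ∂bde = de − be + bd,
  ∂deg = eg − dg + de.
As a 18×12 matrix over Z this has rank 12, with invariant factors (1,1,1,1,1,1,1,1,1,1,1,2).

Computing H_k = (kernel of ∂_k) / (image of ∂_{k+1}):

  H_0: rank C_0 − rank ∂_1 = 7 − 6 = 1, and the invariant factors of ∂_1 are all 1, so H_0 = Z.
  H_1: rank ker ∂_1 − rank ∂_2 = (18 − 6) − 12 = 0, and ∂_2 has invariant factor 2 > 1, so H_1 = Z/2.
  H_2: rank ker ∂_2 − rank ∂_3 = (12 − 12) − 0 = 0, and there is no ∂_3, so H_2 = 0.

H_0 ≅ Z,  H_1 ≅ Z/2,  H_2 = 0.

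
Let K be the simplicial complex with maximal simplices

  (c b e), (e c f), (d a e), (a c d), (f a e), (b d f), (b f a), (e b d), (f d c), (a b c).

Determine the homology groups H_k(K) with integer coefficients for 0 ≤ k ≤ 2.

We work with the vertex ordering a < b < c < d < e < f. The simplices of K, each written with vertices in increasing order, are:

  0-simplices (6): a, b, c, d, e, f
  1-simplices (15): ab, ac, ad, ae, af, bc, bd, be, bf, cd, ce, cf, de, df, ef
  2-simplices (10): abc, abf, acd, ade, aef, bce, bde, bdf, cdf, cef

so the chain groups are C_0 ≅ Z^6, C_1 ≅ Z^15, C_2 ≅ Z^10.

∂_1: C_1 → C_0 sends each edge [p,q] (with p < q) to q − p.
The resulting 6×15 matrix has rank 5, and its Smith normal form has invariant factors (1,1,1,1,1).

∂_2: C_2 → C_1 maps a triangle to the signed sum of its edges. For instance
  ∂bdf = df − bf + bd,
  ∂acd = cd − ad + ac.
The 15×10 boundary matrix has rank 10 and Smith normal form diag(1,1,1,1,1,1,1,1,1,2).

From H_k ≅ ker(∂_k) / im(∂_{k+1}) we obtain:

  H_0: rank C_0 − rank ∂_1 = 6 − 5 = 1, and the invariant factors of ∂_1 are all 1, so H_0 = Z.
  H_1: rank ker ∂_1 − rank ∂_2 = (15 − 5) − 10 = 0, and ∂_2 has invariant factor 2 > 1, so H_1 = Z/2Z.
  H_2: rank ker ∂_2 − rank ∂_3 = (10 − 10) − 0 = 0, and there is no ∂_3, so H_2 = 0.

As a check, the Euler characteristic is 6 − 15 + 10 = 1, which agrees with 1 − 0 + 0 = 1.

H_0 ≅ Z,  H_1 ≅ Z/2Z,  H_2 = 0.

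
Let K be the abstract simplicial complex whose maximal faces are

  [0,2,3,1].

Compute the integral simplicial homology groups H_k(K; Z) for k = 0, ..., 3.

H_0 = Z,  H_1 = 0,  H_2 = 0,  H_3 = 0.

Fix the vertex order 0 < 1 < 2 < 3 and write every simplex with vertices in increasing order. Then dim K = 3 and the simplices of K are:

  0-simplices (4): [0], [1], [2], [3]
  1-simplices (6): [0,1], [0,2], [0,3], [1,2], [1,3], [2,3]
  2-simplices (4): [0,1,2], [0,1,3], [0,2,3], [1,2,3]
  3-simplices (1): [0,1,2,3]

so the chain groups are C_0 ≅ Z^4, C_1 ≅ Z^6, C_2 ≅ Z^4, C_3 ≅ Z^1.

∂_1: C_1 → C_0 maps an edge to its endpoints' difference, ∂[p,q] = q − p. For instance
  ∂[0,1] = [1] − [0].
As a 4×6 matrix over Z this has rank 3, with invariant factors (1,1,1).

Boundary ∂_2: C_2 → C_1 sends each 2-simplex [p,q,r] to [q,r] − [p,r] + [p,q]. For instance
  ∂[0,2,3] = [2,3] − [0,3] + [0,2],
  ∂[0,1,3] = [1,3] − [0,3] + [0,1].
The 6×4 boundary matrix has rank 3 and Smith normal form diag(1,1,1).

∂_3: C_3 → C_2 sends each 3-simplex σ to the alternating sum Σ_i (−1)^i (σ with its i-th vertex removed). For instance
  ∂[0,1,2,3] = [1,2,3] − [0,2,3] + [0,1,3] − [0,1,2].
The 4×1 boundary matrix has rank 1 and Smith normal form diag(1).

Reading off H_k = ker ∂_k / im ∂_{k+1}:

  H_0: rank C_0 − rank ∂_1 = 4 − 3 = 1, and the invariant factors of ∂_1 are all 1, so H_0 = Z.
  H_1: rank ker ∂_1 − rank ∂_2 = (6 − 3) − 3 = 0, and the invariant factors of ∂_2 are all 1, so H_1 = 0.
  H_2: rank ker ∂_2 − rank ∂_3 = (4 − 3) − 1 = 0, and the invariant factors of ∂_3 are all 1, so H_2 = 0.
  H_3: rank ker ∂_3 − rank ∂_4 = (1 − 1) − 0 = 0, and there is no ∂_4, so H_3 = 0.

(K is a triangulation of the 3-simplex.)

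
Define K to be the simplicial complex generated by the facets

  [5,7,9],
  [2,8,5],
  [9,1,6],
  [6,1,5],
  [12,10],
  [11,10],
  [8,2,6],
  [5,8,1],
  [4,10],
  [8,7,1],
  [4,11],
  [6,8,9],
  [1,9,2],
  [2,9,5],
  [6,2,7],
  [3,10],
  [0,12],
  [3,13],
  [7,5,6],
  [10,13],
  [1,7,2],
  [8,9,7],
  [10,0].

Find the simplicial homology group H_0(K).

H_0 = Z^2.

K has 14 vertices, 30 edges, 14 triangles.
rank ∂_0 = 0, rank ∂_1 = 12 ⇒ b_0 = 14 − 0 − 12 = 2; all invariant factors of ∂_1 are 1 so no torsion. So H_0 = Z^2.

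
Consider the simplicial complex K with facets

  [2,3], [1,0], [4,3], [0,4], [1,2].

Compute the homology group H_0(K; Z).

H_0 ≅ Z.

Fix the vertex order 0 < 1 < 2 < 3 < 4 and write every simplex with vertices in increasing order. Then dim K = 1 and the simplices of K are:

  0-simplices (5): [0], [1], [2], [3], [4]
  1-simplices (5): [0,1], [0,4], [1,2], [2,3], [3,4]

so the chain groups are C_0 ≅ Z^5, C_1 ≅ Z^5.

∂_1: C_1 → C_0 is given by ∂[p,q] = [q] − [p].
The 5×5 boundary matrix has rank 4 and Smith normal form diag(1,1,1,1).

Computing H_k = (kernel of ∂_k) / (image of ∂_{k+1}):

  H_0: rank C_0 − rank ∂_1 = 5 − 4 = 1, and the invariant factors of ∂_1 are all 1, so H_0 = Z.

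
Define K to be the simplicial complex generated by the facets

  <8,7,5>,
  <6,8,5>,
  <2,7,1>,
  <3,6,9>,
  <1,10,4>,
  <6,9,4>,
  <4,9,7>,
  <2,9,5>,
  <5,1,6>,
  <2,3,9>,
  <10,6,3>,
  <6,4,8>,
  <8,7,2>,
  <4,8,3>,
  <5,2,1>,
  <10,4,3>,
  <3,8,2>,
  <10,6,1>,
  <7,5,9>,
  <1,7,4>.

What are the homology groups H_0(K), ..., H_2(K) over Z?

Order the vertices as 1 < 2 < 3 < 4 < 5 < 6 < 7 < 8 < 9 < 10. Listing each simplex with vertices in this order, K has dimension 2 with simplices:

  0-simplices (10): [1], [2], [3], [4], [5], [6], [7], [8], [9], [10]
  1-simplices (30): (30 of them)
  2-simplices (20): (20 of them)

so the chain groups are C_0 ≅ Z^10, C_1 ≅ Z^30, C_2 ≅ Z^20.

∂_1: C_1 → C_0 is given by ∂[p,q] = [q] − [p]. For instance
  ∂[6,9] = [9] − [6].
This gives a 10×30 integer matrix of rank 9; reducing to Smith normal form yields diagonal entries (1,1,1,1,1,1,1,1,1).

The boundary map ∂_2: C_2 → C_1 maps a triangle to the signed sum of its edges. For instance
  ∂[2,3,9] = [3,9] − [2,9] + [2,3],
  ∂[1,4,7] = [4,7] − [1,7] + [1,4].
As a 30×20 matrix over Z this has rank 20, with invariant factors (1,1,1,1,1,1,1,1,1,1,1,1,1,1,1,1,1,1,1,2).

Computing H_k = (kernel of ∂_k) / (image of ∂_{k+1}):

  H_0: rank C_0 − rank ∂_1 = 10 − 9 = 1, and the invariant factors of ∂_1 are all 1, so H_0 = Z.
  H_1: rank ker ∂_1 − rank ∂_2 = (30 − 9) − 20 = 1, and ∂_2 has invariant factor 2 > 1, so H_1 = Z ⊕ Z/2.
  H_2: rank ker ∂_2 − rank ∂_3 = (20 − 20) − 0 = 0, and there is no ∂_3, so H_2 = 0.

H_0 = Z,  H_1 = Z ⊕ Z/2,  H_2 = 0.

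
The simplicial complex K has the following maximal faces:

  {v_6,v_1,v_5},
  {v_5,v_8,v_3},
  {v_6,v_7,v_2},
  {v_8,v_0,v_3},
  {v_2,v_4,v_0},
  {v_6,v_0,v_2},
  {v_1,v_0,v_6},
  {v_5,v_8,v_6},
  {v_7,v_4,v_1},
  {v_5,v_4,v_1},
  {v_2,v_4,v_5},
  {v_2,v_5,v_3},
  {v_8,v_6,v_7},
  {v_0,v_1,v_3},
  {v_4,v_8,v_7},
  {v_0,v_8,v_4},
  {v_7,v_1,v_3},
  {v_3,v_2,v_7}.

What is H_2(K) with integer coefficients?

We work with the vertex ordering v_0 < v_1 < v_2 < v_3 < v_4 < v_5 < v_6 < v_7 < v_8. The simplices of K, each written with vertices in increasing order, are:

  0-simplices (9): [v_0], [v_1], [v_2], [v_3], [v_4], [v_5], [v_6], [v_7], [v_8]
  1-simplices (27): (27 of them)
  2-simplices (18): (18 of them)

so the chain groups are C_0 ≅ Z^9, C_1 ≅ Z^27, C_2 ≅ Z^18.

The boundary map ∂_1: C_1 → C_0 maps an edge to its endpoints' difference, ∂[p,q] = q − p. For instance
  ∂[v_6,v_7] = [v_7] − [v_6].
As a 9×27 matrix over Z this has rank 8, with invariant factors (1,1,1,1,1,1,1,1).

The boundary map ∂_2: C_2 → C_1 sends each 2-simplex [p,q,r] to [q,r] − [p,r] + [p,q]. For instance
  ∂[v_1,v_4,v_7] = [v_4,v_7] − [v_1,v_7] + [v_1,v_4],
  ∂[v_2,v_6,v_7] = [v_6,v_7] − [v_2,v_7] + [v_2,v_6].
This gives a 27×18 integer matrix of rank 17; reducing to Smith normal form yields diagonal entries (1,1,1,1,1,1,1,1,1,1,1,1,1,1,1,1,1).

From H_k ≅ ker(∂_k) / im(∂_{k+1}) we obtain:

  H_2: rank ker ∂_2 − rank ∂_3 = (18 − 17) − 0 = 1, and there is no ∂_3, so H_2 = Z.

H_2 = Z.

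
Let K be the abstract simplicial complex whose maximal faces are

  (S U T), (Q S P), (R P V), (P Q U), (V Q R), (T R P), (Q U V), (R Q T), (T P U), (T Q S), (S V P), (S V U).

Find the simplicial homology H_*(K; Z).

H_0 ≅ Z,  H_1 ≅ Z/2,  H_2 = 0.

Take the total order P < Q < R < S < T < U < V on the vertex set. Then K (dimension 2) consists of the simplices:

  0-simplices (7): P, Q, R, S, T, U, V
  1-simplices (18): PQ, PR, PS, PT, PU, PV, QR, QS, QT, QU, QV, RT, RV, ST, SU, SV, TU, UV
  2-simplices (12): PQS, PQU, PRT, PRV, PSV, PTU, QRT, QRV, QST, QUV, STU, SUV

giving chain groups C_0 ≅ Z^7, C_1 ≅ Z^18, C_2 ≅ Z^12.

Boundary ∂_1: C_1 → C_0 is given by ∂[p,q] = [q] − [p]. For instance
  ∂ST = T − S.
The resulting 7×18 matrix has rank 6, and its Smith normal form has invariant factors (1,1,1,1,1,1).

The boundary map ∂_2: C_2 → C_1 sends each 2-simplex [p,q,r] to [q,r] − [p,r] + [p,q]. For instance
  ∂PRT = RT − PT + PR,
  ∂PQS = QS − PS + PQ.
The 18×12 boundary matrix has rank 12 and Smith normal form diag(1,1,1,1,1,1,1,1,1,1,1,2).

Now H_k = ker ∂_k / im ∂_{k+1}, so:

  H_0: rank C_0 − rank ∂_1 = 7 − 6 = 1, and the invariant factors of ∂_1 are all 1, so H_0 ≅ Z.
  H_1: rank ker ∂_1 − rank ∂_2 = (18 − 6) − 12 = 0, and ∂_2 has invariant factor 2 > 1, so H_1 ≅ Z/2.
  H_2: rank ker ∂_2 − rank ∂_3 = (12 − 12) − 0 = 0, and there is no ∂_3, so H_2 ≅ 0.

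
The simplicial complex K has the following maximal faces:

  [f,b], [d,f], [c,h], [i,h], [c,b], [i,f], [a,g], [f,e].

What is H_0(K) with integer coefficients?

H_0 = Z^2.

We work with the vertex ordering a < b < c < d < e < f < g < h < i. The simplices of K, each written with vertices in increasing order, are:

  0-simplices (9): a, b, c, d, e, f, g, h, i
  1-simplices (8): ag, bc, bf, ch, df, ef, fi, hi

Hence C_0 ≅ Z^9, C_1 ≅ Z^8.

Boundary ∂_1: C_1 → C_0 maps an edge to its endpoints' difference, ∂[p,q] = q − p. For instance
  ∂fi = i − f.
The 9×8 boundary matrix has rank 7 and Smith normal form diag(1,1,1,1,1,1,1).

Computing H_k = (kernel of ∂_k) / (image of ∂_{k+1}):

  H_0: rank C_0 − rank ∂_1 = 9 − 7 = 2, and the invariant factors of ∂_1 are all 1, so H_0 ≅ Z^2.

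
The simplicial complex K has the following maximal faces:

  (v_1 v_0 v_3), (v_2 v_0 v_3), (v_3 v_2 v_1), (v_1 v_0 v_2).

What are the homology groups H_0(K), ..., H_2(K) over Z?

K has 4 vertices, 6 edges, 4 triangles.
rank ∂_0 = 0, rank ∂_1 = 3 ⇒ b_0 = 4 − 0 − 3 = 1; all invariant factors of ∂_1 are 1 so no torsion. So H_0 = Z.
rank ∂_1 = 3, rank ∂_2 = 3 ⇒ b_1 = 6 − 3 − 3 = 0; all invariant factors of ∂_2 are 1 so no torsion. So H_1 = 0.
rank ∂_2 = 3, rank ∂_3 = 0 ⇒ b_2 = 4 − 3 − 0 = 1. So H_2 = Z.

H_0 = Z,  H_1 = 0,  H_2 = Z.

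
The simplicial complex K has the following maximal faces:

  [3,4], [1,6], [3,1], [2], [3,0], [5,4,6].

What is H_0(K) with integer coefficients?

K has 7 vertices, 7 edges, 1 triangle.
rank ∂_0 = 0, rank ∂_1 = 5 ⇒ b_0 = 7 − 0 − 5 = 2; all invariant factors of ∂_1 are 1 so no torsion. So H_0 ≅ Z^2.

H_0 ≅ Z^2.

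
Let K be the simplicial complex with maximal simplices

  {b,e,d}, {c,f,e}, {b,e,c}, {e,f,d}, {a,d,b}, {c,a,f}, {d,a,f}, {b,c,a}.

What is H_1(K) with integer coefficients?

H_1 = 0.

Order the vertices as a < b < c < d < e < f. Listing each simplex with vertices in this order, K has dimension 2 with simplices:

  0-simplices (6): a, b, c, d, e, f
  1-simplices (12): ab, ac, ad, af, bc, bd, be, ce, cf, de, df, ef
  2-simplices (8): abc, abd, acf, adf, bce, bde, cef, def

so the chain groups are C_0 ≅ Z^6, C_1 ≅ Z^12, C_2 ≅ Z^8.

Boundary ∂_1: C_1 → C_0 maps an edge to its endpoints' difference, ∂[p,q] = q − p.
The resulting 6×12 matrix has rank 5, and its Smith normal form has invariant factors (1,1,1,1,1).

∂_2: C_2 → C_1 sends each 2-simplex [p,q,r] to [q,r] − [p,r] + [p,q]. For instance
  ∂cef = ef − cf + ce,
  ∂adf = df − af + ad.
As a 12×8 matrix over Z this has rank 7, with invariant factors (1,1,1,1,1,1,1).

Now H_k = ker ∂_k / im ∂_{k+1}, so:

  H_1: rank ker ∂_1 − rank ∂_2 = (12 − 5) − 7 = 0, and the invariant factors of ∂_2 are all 1, so H_1 ≅ 0.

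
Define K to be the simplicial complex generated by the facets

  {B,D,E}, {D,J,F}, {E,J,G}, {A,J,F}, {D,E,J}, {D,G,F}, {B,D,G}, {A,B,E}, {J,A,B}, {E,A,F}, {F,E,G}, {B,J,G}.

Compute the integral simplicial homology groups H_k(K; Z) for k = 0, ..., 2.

Order the vertices as A < B < D < E < F < G < J. Listing each simplex with vertices in this order, K has dimension 2 with simplices:

  0-simplices (7): A, B, D, E, F, G, J
  1-simplices (18): AB, AE, AF, AJ, BD, BE, BG, BJ, DE, DF, DG, DJ, EF, EG, EJ, FG, FJ, GJ
  2-simplices (12): ABE, ABJ, AEF, AFJ, BDE, BDG, BGJ, DEJ, DFG, DFJ, EFG, EGJ

so the chain groups are C_0 ≅ Z^7, C_1 ≅ Z^18, C_2 ≅ Z^12.

The boundary map ∂_1: C_1 → C_0 is given by ∂[p,q] = [q] − [p].
As a 7×18 matrix over Z this has rank 6, with invariant factors (1,1,1,1,1,1).

∂_2: C_2 → C_1 acts by ∂[p,q,r] = [q,r] − [p,r] + [p,q]. For instance
  ∂BDG = DG − BG + BD,
  ∂EFG = FG − EG + EF.
The resulting 18×12 matrix has rank 12, and its Smith normal form has invariant factors (1,1,1,1,1,1,1,1,1,1,1,2).

Computing H_k = (kernel of ∂_k) / (image of ∂_{k+1}):

  H_0: rank C_0 − rank ∂_1 = 7 − 6 = 1, and the invariant factors of ∂_1 are all 1, so H_0 ≅ Z.
  H_1: rank ker ∂_1 − rank ∂_2 = (18 − 6) − 12 = 0, and ∂_2 has invariant factor 2 > 1, so H_1 ≅ Z/2.
  H_2: rank ker ∂_2 − rank ∂_3 = (12 − 12) − 0 = 0, and there is no ∂_3, so H_2 ≅ 0.

(K is a triangulation of the real projective plane RP^2.)

H_0 ≅ Z,  H_1 ≅ Z/2,  H_2 = 0.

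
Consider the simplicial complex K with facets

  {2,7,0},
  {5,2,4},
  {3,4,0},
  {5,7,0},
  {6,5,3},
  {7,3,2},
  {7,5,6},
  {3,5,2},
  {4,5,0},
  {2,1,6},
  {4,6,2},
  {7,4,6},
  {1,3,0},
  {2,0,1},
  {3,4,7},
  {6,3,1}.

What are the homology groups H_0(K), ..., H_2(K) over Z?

H_0 ≅ Z,  H_1 ≅ Z^2,  H_2 ≅ Z.

Take the total order 0 < 1 < 2 < 3 < 4 < 5 < 6 < 7 on the vertex set. Then K (dimension 2) consists of the simplices:

  0-simplices (8): [0], [1], [2], [3], [4], [5], [6], [7]
  1-simplices (24): (24 of them)
  2-simplices (16): [0,1,2], [0,1,3], [0,2,7], [0,3,4], [0,4,5], [0,5,7], [1,2,6], [1,3,6], [2,3,5], [2,3,7], [2,4,5], [2,4,6], [3,4,7], [3,5,6], [4,6,7], [5,6,7]

so the chain groups are C_0 ≅ Z^8, C_1 ≅ Z^24, C_2 ≅ Z^16.

The boundary map ∂_1: C_1 → C_0 sends each edge [p,q] (with p < q) to q − p. For instance
  ∂[2,3] = [3] − [2].
The 8×24 boundary matrix has rank 7 and Smith normal form diag(1,1,1,1,1,1,1).

∂_2: C_2 → C_1 maps a triangle to the signed sum of its edges. For instance
  ∂[0,4,5] = [4,5] − [0,5] + [0,4],
  ∂[3,5,6] = [5,6] − [3,6] + [3,5].
The 24×16 boundary matrix has rank 15 and Smith normal form diag(1,1,1,1,1,1,1,1,1,1,1,1,1,1,1).

Reading off H_k = ker ∂_k / im ∂_{k+1}:

  H_0: rank C_0 − rank ∂_1 = 8 − 7 = 1, and the invariant factors of ∂_1 are all 1, so H_0 ≅ Z.
  H_1: rank ker ∂_1 − rank ∂_2 = (24 − 7) − 15 = 2, and the invariant factors of ∂_2 are all 1, so H_1 ≅ Z^2.
  H_2: rank ker ∂_2 − rank ∂_3 = (16 − 15) − 0 = 1, and there is no ∂_3, so H_2 ≅ Z.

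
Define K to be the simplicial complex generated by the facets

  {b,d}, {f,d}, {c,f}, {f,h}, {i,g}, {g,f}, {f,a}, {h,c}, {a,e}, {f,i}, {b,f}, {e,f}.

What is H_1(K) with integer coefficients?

Take the total order a < b < c < d < e < f < g < h < i on the vertex set. Then K (dimension 1) consists of the simplices:

  0-simplices (9): a, b, c, d, e, f, g, h, i
  1-simplices (12): ae, af, bd, bf, cf, ch, df, ef, fg, fh, fi, gi

giving chain groups C_0 ≅ Z^9, C_1 ≅ Z^12.

The boundary map ∂_1: C_1 → C_0 maps an edge to its endpoints' difference, ∂[p,q] = q − p. For instance
  ∂af = f − a.
This gives a 9×12 integer matrix of rank 8; reducing to Smith normal form yields diagonal entries (1,1,1,1,1,1,1,1).

Reading off H_k = ker ∂_k / im ∂_{k+1}:

  H_1: rank ker ∂_1 − rank ∂_2 = (12 − 8) − 0 = 4, and there is no ∂_2, so H_1 ≅ Z^4.

(K is a triangulation of a wedge of 4 circles.)

H_1 ≅ Z^4.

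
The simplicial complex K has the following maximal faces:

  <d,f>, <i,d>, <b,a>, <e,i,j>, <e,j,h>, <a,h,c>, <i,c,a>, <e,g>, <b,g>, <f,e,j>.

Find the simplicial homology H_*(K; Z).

H_0 ≅ Z,  H_1 ≅ Z^3,  H_2 = 0.

Take the total order a < b < c < d < e < f < g < h < i < j on the vertex set. Then K (dimension 2) consists of the simplices:

  0-simplices (10): a, b, c, d, e, f, g, h, i, j
  1-simplices (17): ab, ac, ah, ai, bg, ch, ci, df, di, ef, eg, eh, ei, ej, fj, hj, ij
  2-simplices (5): ach, aci, efj, ehj, eij

so the chain groups are C_0 ≅ Z^10, C_1 ≅ Z^17, C_2 ≅ Z^5.

The boundary map ∂_1: C_1 → C_0 maps an edge to its endpoints' difference, ∂[p,q] = q − p.
The resulting 10×17 matrix has rank 9, and its Smith normal form has invariant factors (1,1,1,1,1,1,1,1,1).

The boundary map ∂_2: C_2 → C_1 sends each 2-simplex [p,q,r] to [q,r] − [p,r] + [p,q]. For instance
  ∂eij = ij − ej + ei,
  ∂ehj = hj − ej + eh.
The resulting 17×5 matrix has rank 5, and its Smith normal form has invariant factors (1,1,1,1,1).

Computing H_k = (kernel of ∂_k) / (image of ∂_{k+1}):

  H_0: rank C_0 − rank ∂_1 = 10 − 9 = 1, and the invariant factors of ∂_1 are all 1, so H_0 = Z.
  H_1: rank ker ∂_1 − rank ∂_2 = (17 − 9) − 5 = 3, and the invariant factors of ∂_2 are all 1, so H_1 = Z^3.
  H_2: rank ker ∂_2 − rank ∂_3 = (5 − 5) − 0 = 0, and there is no ∂_3, so H_2 = 0.

As a check, the Euler characteristic is 10 − 17 + 5 = -2, which agrees with 1 − 3 + 0 = -2.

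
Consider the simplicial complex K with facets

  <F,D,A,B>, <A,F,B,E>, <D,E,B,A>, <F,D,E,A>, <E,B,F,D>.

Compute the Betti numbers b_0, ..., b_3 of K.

Fix the vertex order A < B < D < E < F and write every simplex with vertices in increasing order. Then dim K = 3 and the simplices of K are:

  0-simplices (5): A, B, D, E, F
  1-simplices (10): AB, AD, AE, AF, BD, BE, BF, DE, DF, EF
  2-simplices (10): ABD, ABE, ABF, ADE, ADF, AEF, BDE, BDF, BEF, DEF
  3-simplices (5): ABDE, ABDF, ABEF, ADEF, BDEF

so the chain groups are C_0 ≅ Z^5, C_1 ≅ Z^10, C_2 ≅ Z^10, C_3 ≅ Z^5.

The boundary map ∂_1: C_1 → C_0 sends each edge [p,q] (with p < q) to q − p.
As a 5×10 matrix over Z this has rank 4, with invariant factors (1,1,1,1).

∂_2: C_2 → C_1 acts by ∂[p,q,r] = [q,r] − [p,r] + [p,q]. For instance
  ∂ABE = BE − AE + AB,
  ∂ADE = DE − AE + AD.
This gives a 10×10 integer matrix of rank 6; reducing to Smith normal form yields diagonal entries (1,1,1,1,1,1).

Boundary ∂_3: C_3 → C_2 sends each 3-simplex σ to the alternating sum Σ_i (−1)^i (σ with its i-th vertex removed). For instance
  ∂ABDF = BDF − ADF + ABF − ABD,
  ∂ABEF = BEF − AEF + ABF − ABE.
As a 10×5 matrix over Z this has rank 4, with invariant factors (1,1,1,1).

Computing H_k = (kernel of ∂_k) / (image of ∂_{k+1}):

  H_0: rank C_0 − rank ∂_1 = 5 − 4 = 1, and the invariant factors of ∂_1 are all 1, so H_0 ≅ Z.
  H_1: rank ker ∂_1 − rank ∂_2 = (10 − 4) − 6 = 0, and the invariant factors of ∂_2 are all 1, so H_1 ≅ 0.
  H_2: rank ker ∂_2 − rank ∂_3 = (10 − 6) − 4 = 0, and the invariant factors of ∂_3 are all 1, so H_2 ≅ 0.
  H_3: rank ker ∂_3 − rank ∂_4 = (5 − 4) − 0 = 1, and there is no ∂_4, so H_3 ≅ Z.

Hence the Betti numbers are b_0 = 1, b_1 = 0, b_2 = 0, b_3 = 1.

b_0 = 1, b_1 = 0, b_2 = 0, b_3 = 1.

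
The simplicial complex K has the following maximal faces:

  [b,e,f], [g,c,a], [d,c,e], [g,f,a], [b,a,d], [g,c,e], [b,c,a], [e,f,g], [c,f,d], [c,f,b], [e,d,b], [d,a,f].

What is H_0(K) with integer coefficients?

H_0 ≅ Z.

Fix the vertex order a < b < c < d < e < f < g and write every simplex with vertices in increasing order. Then dim K = 2 and the simplices of K are:

  0-simplices (7): a, b, c, d, e, f, g
  1-simplices (18): ab, ac, ad, af, ag, bc, bd, be, bf, cd, ce, cf, cg, de, df, ef, eg, fg
  2-simplices (12): abc, abd, acg, adf, afg, bcf, bde, bef, cde, cdf, ceg, efg

so the chain groups are C_0 ≅ Z^7, C_1 ≅ Z^18, C_2 ≅ Z^12.

The boundary map ∂_1: C_1 → C_0 is given by ∂[p,q] = [q] − [p]. For instance
  ∂bf = f − b.
The 7×18 boundary matrix has rank 6 and Smith normal form diag(1,1,1,1,1,1).

∂_2: C_2 → C_1 maps a triangle to the signed sum of its edges. For instance
  ∂ceg = eg − cg + ce,
  ∂abc = bc − ac + ab.
The 18×12 boundary matrix has rank 12 and Smith normal form diag(1,1,1,1,1,1,1,1,1,1,1,2).

Reading off H_k = ker ∂_k / im ∂_{k+1}:

  H_0: rank C_0 − rank ∂_1 = 7 − 6 = 1, and the invariant factors of ∂_1 are all 1, so H_0 = Z.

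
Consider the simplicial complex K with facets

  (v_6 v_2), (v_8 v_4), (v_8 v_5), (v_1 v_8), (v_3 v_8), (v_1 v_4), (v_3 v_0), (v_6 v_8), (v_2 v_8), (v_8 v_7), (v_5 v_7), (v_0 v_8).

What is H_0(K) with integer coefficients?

Take the total order v_0 < v_1 < v_2 < v_3 < v_4 < v_5 < v_6 < v_7 < v_8 on the vertex set. Then K (dimension 1) consists of the simplices:

  0-simplices (9): [v_0], [v_1], [v_2], [v_3], [v_4], [v_5], [v_6], [v_7], [v_8]
  1-simplices (12): [v_0,v_3], [v_0,v_8], [v_1,v_4], [v_1,v_8], [v_2,v_6], [v_2,v_8], [v_3,v_8], [v_4,v_8], [v_5,v_7], [v_5,v_8], [v_6,v_8], [v_7,v_8]

Hence C_0 ≅ Z^9, C_1 ≅ Z^12.

Boundary ∂_1: C_1 → C_0 maps an edge to its endpoints' difference, ∂[p,q] = q − p.
This gives a 9×12 integer matrix of rank 8; reducing to Smith normal form yields diagonal entries (1,1,1,1,1,1,1,1).

Now H_k = ker ∂_k / im ∂_{k+1}, so:

  H_0: rank C_0 − rank ∂_1 = 9 − 8 = 1, and the invariant factors of ∂_1 are all 1, so H_0 ≅ Z.

H_0 = Z.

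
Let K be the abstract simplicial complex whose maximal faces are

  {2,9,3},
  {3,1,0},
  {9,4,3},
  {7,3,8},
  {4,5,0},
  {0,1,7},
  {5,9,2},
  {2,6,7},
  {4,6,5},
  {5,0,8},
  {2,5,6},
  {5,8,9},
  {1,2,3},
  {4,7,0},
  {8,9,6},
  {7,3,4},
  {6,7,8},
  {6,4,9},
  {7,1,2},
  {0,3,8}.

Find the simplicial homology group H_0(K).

H_0 ≅ Z.

We work with the vertex ordering 0 < 1 < 2 < 3 < 4 < 5 < 6 < 7 < 8 < 9. The simplices of K, each written with vertices in increasing order, are:

  0-simplices (10): [0], [1], [2], [3], [4], [5], [6], [7], [8], [9]
  1-simplices (30): (30 of them)
  2-simplices (20): (20 of them)

so the chain groups are C_0 ≅ Z^10, C_1 ≅ Z^30, C_2 ≅ Z^20.

The boundary map ∂_1: C_1 → C_0 maps an edge to its endpoints' difference, ∂[p,q] = q − p.
This gives a 10×30 integer matrix of rank 9; reducing to Smith normal form yields diagonal entries (1,1,1,1,1,1,1,1,1).

Boundary ∂_2: C_2 → C_1 sends each 2-simplex [p,q,r] to [q,r] − [p,r] + [p,q]. For instance
  ∂[6,8,9] = [8,9] − [6,9] + [6,8],
  ∂[3,7,8] = [7,8] − [3,8] + [3,7].
The 30×20 boundary matrix has rank 20 and Smith normal form diag(1,1,1,1,1,1,1,1,1,1,1,1,1,1,1,1,1,1,1,2).

Reading off H_k = ker ∂_k / im ∂_{k+1}:

  H_0: rank C_0 − rank ∂_1 = 10 − 9 = 1, and the invariant factors of ∂_1 are all 1, so H_0 ≅ Z.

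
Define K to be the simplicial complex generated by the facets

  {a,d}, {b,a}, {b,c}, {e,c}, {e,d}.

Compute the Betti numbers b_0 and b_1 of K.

K has 5 vertices, 5 edges.
rank ∂_0 = 0, rank ∂_1 = 4 ⇒ b_0 = 5 − 0 − 4 = 1; all invariant factors of ∂_1 are 1 so no torsion. So H_0 = Z.
rank ∂_1 = 4, rank ∂_2 = 0 ⇒ b_1 = 5 − 4 − 0 = 1. So H_1 = Z.

b_0 = 1, b_1 = 1.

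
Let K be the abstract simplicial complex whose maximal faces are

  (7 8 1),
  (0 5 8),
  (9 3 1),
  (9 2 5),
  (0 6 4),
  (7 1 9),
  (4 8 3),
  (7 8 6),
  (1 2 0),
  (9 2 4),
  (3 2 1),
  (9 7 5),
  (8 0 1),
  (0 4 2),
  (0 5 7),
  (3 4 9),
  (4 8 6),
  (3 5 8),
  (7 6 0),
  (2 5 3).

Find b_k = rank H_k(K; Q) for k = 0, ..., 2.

b_0 = 1, b_1 = 1, b_2 = 0.

K has 10 vertices, 30 edges, 20 triangles.
rank ∂_0 = 0, rank ∂_1 = 9 ⇒ b_0 = 10 − 0 − 9 = 1; all invariant factors of ∂_1 are 1 so no torsion. So H_0 = Z.
rank ∂_1 = 9, rank ∂_2 = 20 ⇒ b_1 = 30 − 9 − 20 = 1; ∂_2 has invariant factor(s) [2] giving torsion. So H_1 = Z × Z/2.
rank ∂_2 = 20, rank ∂_3 = 0 ⇒ b_2 = 20 − 20 − 0 = 0. So H_2 = 0.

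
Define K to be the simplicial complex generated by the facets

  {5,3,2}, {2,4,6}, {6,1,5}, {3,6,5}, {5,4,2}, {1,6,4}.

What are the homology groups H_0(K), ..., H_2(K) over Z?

H_0 = Z,  H_1 = Z,  H_2 = 0.

We work with the vertex ordering 1 < 2 < 3 < 4 < 5 < 6. The simplices of K, each written with vertices in increasing order, are:

  0-simplices (6): [1], [2], [3], [4], [5], [6]
  1-simplices (12): [1,4], [1,5], [1,6], [2,3], [2,4], [2,5], [2,6], [3,5], [3,6], [4,5], [4,6], [5,6]
  2-simplices (6): [1,4,6], [1,5,6], [2,3,5], [2,4,5], [2,4,6], [3,5,6]

Hence C_0 ≅ Z^6, C_1 ≅ Z^12, C_2 ≅ Z^6.

Boundary ∂_1: C_1 → C_0 maps an edge to its endpoints' difference, ∂[p,q] = q − p. For instance
  ∂[4,6] = [6] − [4].
The 6×12 boundary matrix has rank 5 and Smith normal form diag(1,1,1,1,1).

∂_2: C_2 → C_1 sends each 2-simplex [p,q,r] to [q,r] − [p,r] + [p,q]. For instance
  ∂[3,5,6] = [5,6] − [3,6] + [3,5],
  ∂[1,4,6] = [4,6] − [1,6] + [1,4].
The 12×6 boundary matrix has rank 6 and Smith normal form diag(1,1,1,1,1,1).

Now H_k = ker ∂_k / im ∂_{k+1}, so:

  H_0: rank C_0 − rank ∂_1 = 6 − 5 = 1, and the invariant factors of ∂_1 are all 1, so H_0 = Z.
  H_1: rank ker ∂_1 − rank ∂_2 = (12 − 5) − 6 = 1, and the invariant factors of ∂_2 are all 1, so H_1 = Z.
  H_2: rank ker ∂_2 − rank ∂_3 = (6 − 6) − 0 = 0, and there is no ∂_3, so H_2 = 0.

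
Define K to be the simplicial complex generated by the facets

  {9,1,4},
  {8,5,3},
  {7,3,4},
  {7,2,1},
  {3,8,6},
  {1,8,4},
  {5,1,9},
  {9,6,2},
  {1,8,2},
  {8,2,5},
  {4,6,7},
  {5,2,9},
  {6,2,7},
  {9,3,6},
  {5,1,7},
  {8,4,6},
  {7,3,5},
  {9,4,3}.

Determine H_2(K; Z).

Take the total order 1 < 2 < 3 < 4 < 5 < 6 < 7 < 8 < 9 on the vertex set. Then K (dimension 2) consists of the simplices:

  0-simplices (9): [1], [2], [3], [4], [5], [6], [7], [8], [9]
  1-simplices (27): (27 of them)
  2-simplices (18): [1,2,7], [1,2,8], [1,4,8], [1,4,9], [1,5,7], [1,5,9], [2,5,8], [2,5,9], [2,6,7], [2,6,9], [3,4,7], [3,4,9], [3,5,7], [3,5,8], [3,6,8], [3,6,9], [4,6,7], [4,6,8]

giving chain groups C_0 ≅ Z^9, C_1 ≅ Z^27, C_2 ≅ Z^18.

The boundary map ∂_1: C_1 → C_0 maps an edge to its endpoints' difference, ∂[p,q] = q − p. For instance
  ∂[4,9] = [9] − [4].
The resulting 9×27 matrix has rank 8, and its Smith normal form has invariant factors (1,1,1,1,1,1,1,1).

The boundary map ∂_2: C_2 → C_1 sends each 2-simplex [p,q,r] to [q,r] − [p,r] + [p,q]. For instance
  ∂[3,4,9] = [4,9] − [3,9] + [3,4],
  ∂[1,2,8] = [2,8] − [1,8] + [1,2].
As a 27×18 matrix over Z this has rank 18, with invariant factors (1,1,1,1,1,1,1,1,1,1,1,1,1,1,1,1,1,2).

Reading off H_k = ker ∂_k / im ∂_{k+1}:

  H_2: rank ker ∂_2 − rank ∂_3 = (18 − 18) − 0 = 0, and there is no ∂_3, so H_2 = 0.

H_2 ≅ 0.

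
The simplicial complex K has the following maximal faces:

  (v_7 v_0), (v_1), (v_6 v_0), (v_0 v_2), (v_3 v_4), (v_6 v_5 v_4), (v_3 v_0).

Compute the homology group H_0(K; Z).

Fix the vertex order v_0 < v_1 < v_2 < v_3 < v_4 < v_5 < v_6 < v_7 and write every simplex with vertices in increasing order. Then dim K = 2 and the simplices of K are:

  0-simplices (8): [v_0], [v_1], [v_2], [v_3], [v_4], [v_5], [v_6], [v_7]
  1-simplices (8): [v_0,v_2], [v_0,v_3], [v_0,v_6], [v_0,v_7], [v_3,v_4], [v_4,v_5], [v_4,v_6], [v_5,v_6]
  2-simplices (1): [v_4,v_5,v_6]

giving chain groups C_0 ≅ Z^8, C_1 ≅ Z^8, C_2 ≅ Z^1.

Boundary ∂_1: C_1 → C_0 is given by ∂[p,q] = [q] − [p]. For instance
  ∂[v_5,v_6] = [v_6] − [v_5].
The resulting 8×8 matrix has rank 6, and its Smith normal form has invariant factors (1,1,1,1,1,1).

Boundary ∂_2: C_2 → C_1 maps a triangle to the signed sum of its edges. For instance
  ∂[v_4,v_5,v_6] = [v_5,v_6] − [v_4,v_6] + [v_4,v_5].
The 8×1 boundary matrix has rank 1 and Smith normal form diag(1).

From H_k ≅ ker(∂_k) / im(∂_{k+1}) we obtain:

  H_0: rank C_0 − rank ∂_1 = 8 − 6 = 2, and the invariant factors of ∂_1 are all 1, so H_0 ≅ Z^2.

H_0 ≅ Z^2.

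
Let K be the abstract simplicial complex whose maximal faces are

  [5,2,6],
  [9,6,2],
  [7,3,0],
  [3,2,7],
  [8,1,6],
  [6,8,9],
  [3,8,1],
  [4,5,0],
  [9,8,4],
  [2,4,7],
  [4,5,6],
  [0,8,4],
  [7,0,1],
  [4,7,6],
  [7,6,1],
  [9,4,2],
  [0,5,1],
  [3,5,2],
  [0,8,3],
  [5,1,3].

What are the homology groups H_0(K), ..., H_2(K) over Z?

H_0 = Z,  H_1 = Z × Z/2,  H_2 = 0.

Fix the vertex order 0 < 1 < 2 < 3 < 4 < 5 < 6 < 7 < 8 < 9 and write every simplex with vertices in increasing order. Then dim K = 2 and the simplices of K are:

  0-simplices (10): [0], [1], [2], [3], [4], [5], [6], [7], [8], [9]
  1-simplices (30): (30 of them)
  2-simplices (20): (20 of them)

giving chain groups C_0 ≅ Z^10, C_1 ≅ Z^30, C_2 ≅ Z^20.

Boundary ∂_1: C_1 → C_0 maps an edge to its endpoints' difference, ∂[p,q] = q − p.
The resulting 10×30 matrix has rank 9, and its Smith normal form has invariant factors (1,1,1,1,1,1,1,1,1).

The boundary map ∂_2: C_2 → C_1 acts by ∂[p,q,r] = [q,r] − [p,r] + [p,q]. For instance
  ∂[2,4,7] = [4,7] − [2,7] + [2,4],
  ∂[0,3,7] = [3,7] − [0,7] + [0,3].
As a 30×20 matrix over Z this has rank 20, with invariant factors (1,1,1,1,1,1,1,1,1,1,1,1,1,1,1,1,1,1,1,2).

Now H_k = ker ∂_k / im ∂_{k+1}, so:

  H_0: rank C_0 − rank ∂_1 = 10 − 9 = 1, and the invariant factors of ∂_1 are all 1, so H_0 ≅ Z.
  H_1: rank ker ∂_1 − rank ∂_2 = (30 − 9) − 20 = 1, and ∂_2 has invariant factor 2 > 1, so H_1 ≅ Z × Z/2.
  H_2: rank ker ∂_2 − rank ∂_3 = (20 − 20) − 0 = 0, and there is no ∂_3, so H_2 ≅ 0.

As a check, the Euler characteristic is 10 − 30 + 20 = 0, which agrees with 1 − 1 + 0 = 0.
(K is a triangulation of the Klein bottle.)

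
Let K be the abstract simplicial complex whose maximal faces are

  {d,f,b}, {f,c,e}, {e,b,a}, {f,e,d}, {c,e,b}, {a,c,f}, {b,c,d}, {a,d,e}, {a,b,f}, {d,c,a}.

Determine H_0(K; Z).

H_0 ≅ Z.

K has 6 vertices, 15 edges, 10 triangles.
rank ∂_0 = 0, rank ∂_1 = 5 ⇒ b_0 = 6 − 0 − 5 = 1; all invariant factors of ∂_1 are 1 so no torsion. So H_0 ≅ Z.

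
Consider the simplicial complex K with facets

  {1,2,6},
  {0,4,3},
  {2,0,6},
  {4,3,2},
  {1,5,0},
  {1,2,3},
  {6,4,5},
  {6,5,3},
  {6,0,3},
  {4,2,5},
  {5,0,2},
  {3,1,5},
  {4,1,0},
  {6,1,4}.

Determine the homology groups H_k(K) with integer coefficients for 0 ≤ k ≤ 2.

Take the total order 0 < 1 < 2 < 3 < 4 < 5 < 6 on the vertex set. Then K (dimension 2) consists of the simplices:

  0-simplices (7): [0], [1], [2], [3], [4], [5], [6]
  1-simplices (21): [0,1], [0,2], [0,3], [0,4], [0,5], [0,6], [1,2], [1,3], [1,4], [1,5], [1,6], [2,3], [2,4], [2,5], [2,6], [3,4], [3,5], [3,6], [4,5], [4,6], [5,6]
  2-simplices (14): [0,1,4], [0,1,5], [0,2,5], [0,2,6], [0,3,4], [0,3,6], [1,2,3], [1,2,6], [1,3,5], [1,4,6], [2,3,4], [2,4,5], [3,5,6], [4,5,6]

Hence C_0 ≅ Z^7, C_1 ≅ Z^21, C_2 ≅ Z^14.

The boundary map ∂_1: C_1 → C_0 sends each edge [p,q] (with p < q) to q − p. For instance
  ∂[1,2] = [2] − [1].
As a 7×21 matrix over Z this has rank 6, with invariant factors (1,1,1,1,1,1).

The boundary map ∂_2: C_2 → C_1 acts by ∂[p,q,r] = [q,r] − [p,r] + [p,q]. For instance
  ∂[1,2,6] = [2,6] − [1,6] + [1,2],
  ∂[0,2,6] = [2,6] − [0,6] + [0,2].
This gives a 21×14 integer matrix of rank 13; reducing to Smith normal form yields diagonal entries (1,1,1,1,1,1,1,1,1,1,1,1,1).

Computing H_k = (kernel of ∂_k) / (image of ∂_{k+1}):

  H_0: rank C_0 − rank ∂_1 = 7 − 6 = 1, and the invariant factors of ∂_1 are all 1, so H_0 ≅ Z.
  H_1: rank ker ∂_1 − rank ∂_2 = (21 − 6) − 13 = 2, and the invariant factors of ∂_2 are all 1, so H_1 ≅ Z^2.
  H_2: rank ker ∂_2 − rank ∂_3 = (14 − 13) − 0 = 1, and there is no ∂_3, so H_2 ≅ Z.

(K is a triangulation of the torus T^2.)

H_0 ≅ Z,  H_1 ≅ Z^2,  H_2 ≅ Z.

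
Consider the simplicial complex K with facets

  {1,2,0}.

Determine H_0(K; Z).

H_0 = Z.

Take the total order 0 < 1 < 2 on the vertex set. Then K (dimension 2) consists of the simplices:

  0-simplices (3): [0], [1], [2]
  1-simplices (3): [0,1], [0,2], [1,2]
  2-simplices (1): [0,1,2]

Hence C_0 ≅ Z^3, C_1 ≅ Z^3, C_2 ≅ Z^1.

Boundary ∂_1: C_1 → C_0 is given by ∂[p,q] = [q] − [p].
This gives a 3×3 integer matrix of rank 2; reducing to Smith normal form yields diagonal entries (1,1).

Boundary ∂_2: C_2 → C_1 sends each 2-simplex [p,q,r] to [q,r] − [p,r] + [p,q]. For instance
  ∂[0,1,2] = [1,2] − [0,2] + [0,1].
This gives a 3×1 integer matrix of rank 1; reducing to Smith normal form yields diagonal entries (1).

Reading off H_k = ker ∂_k / im ∂_{k+1}:

  H_0: rank C_0 − rank ∂_1 = 3 − 2 = 1, and the invariant factors of ∂_1 are all 1, so H_0 = Z.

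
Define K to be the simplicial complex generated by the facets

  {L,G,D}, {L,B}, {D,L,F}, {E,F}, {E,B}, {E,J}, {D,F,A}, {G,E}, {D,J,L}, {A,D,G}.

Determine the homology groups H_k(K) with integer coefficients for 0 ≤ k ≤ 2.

We work with the vertex ordering A < B < D < E < F < G < J < L. The simplices of K, each written with vertices in increasing order, are:

  0-simplices (8): A, B, D, E, F, G, J, L
  1-simplices (15): AD, AF, AG, BE, BL, DF, DG, DJ, DL, EF, EG, EJ, FL, GL, JL
  2-simplices (5): ADF, ADG, DFL, DGL, DJL

Hence C_0 ≅ Z^8, C_1 ≅ Z^15, C_2 ≅ Z^5.

The boundary map ∂_1: C_1 → C_0 is given by ∂[p,q] = [q] − [p].
This gives a 8×15 integer matrix of rank 7; reducing to Smith normal form yields diagonal entries (1,1,1,1,1,1,1).

The boundary map ∂_2: C_2 → C_1 maps a triangle to the signed sum of its edges. For instance
  ∂DJL = JL − DL + DJ,
  ∂DFL = FL − DL + DF.
The 15×5 boundary matrix has rank 5 and Smith normal form diag(1,1,1,1,1).

Computing H_k = (kernel of ∂_k) / (image of ∂_{k+1}):

  H_0: rank C_0 − rank ∂_1 = 8 − 7 = 1, and the invariant factors of ∂_1 are all 1, so H_0 ≅ Z.
  H_1: rank ker ∂_1 − rank ∂_2 = (15 − 7) − 5 = 3, and the invariant factors of ∂_2 are all 1, so H_1 ≅ Z^3.
  H_2: rank ker ∂_2 − rank ∂_3 = (5 − 5) − 0 = 0, and there is no ∂_3, so H_2 ≅ 0.

H_0 = Z,  H_1 = Z^3,  H_2 = 0.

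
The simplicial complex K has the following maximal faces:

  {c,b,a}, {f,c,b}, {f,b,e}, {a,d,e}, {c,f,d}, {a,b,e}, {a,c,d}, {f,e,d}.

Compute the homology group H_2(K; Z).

Fix the vertex order a < b < c < d < e < f and write every simplex with vertices in increasing order. Then dim K = 2 and the simplices of K are:

  0-simplices (6): a, b, c, d, e, f
  1-simplices (12): ab, ac, ad, ae, bc, be, bf, cd, cf, de, df, ef
  2-simplices (8): abc, abe, acd, ade, bcf, bef, cdf, def

giving chain groups C_0 ≅ Z^6, C_1 ≅ Z^12, C_2 ≅ Z^8.

The boundary map ∂_1: C_1 → C_0 maps an edge to its endpoints' difference, ∂[p,q] = q − p.
The 6×12 boundary matrix has rank 5 and Smith normal form diag(1,1,1,1,1).

∂_2: C_2 → C_1 sends each 2-simplex [p,q,r] to [q,r] − [p,r] + [p,q]. For instance
  ∂acd = cd − ad + ac,
  ∂def = ef − df + de.
The resulting 12×8 matrix has rank 7, and its Smith normal form has invariant factors (1,1,1,1,1,1,1).

Now H_k = ker ∂_k / im ∂_{k+1}, so:

  H_2: rank ker ∂_2 − rank ∂_3 = (8 − 7) − 0 = 1, and there is no ∂_3, so H_2 = Z.

H_2 ≅ Z.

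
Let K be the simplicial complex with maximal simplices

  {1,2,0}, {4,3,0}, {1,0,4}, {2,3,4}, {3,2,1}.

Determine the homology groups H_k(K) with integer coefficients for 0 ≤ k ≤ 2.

H_0 ≅ Z,  H_1 ≅ Z,  H_2 = 0.

Order the vertices as 0 < 1 < 2 < 3 < 4. Listing each simplex with vertices in this order, K has dimension 2 with simplices:

  0-simplices (5): [0], [1], [2], [3], [4]
  1-simplices (10): [0,1], [0,2], [0,3], [0,4], [1,2], [1,3], [1,4], [2,3], [2,4], [3,4]
  2-simplices (5): [0,1,2], [0,1,4], [0,3,4], [1,2,3], [2,3,4]

Hence C_0 ≅ Z^5, C_1 ≅ Z^10, C_2 ≅ Z^5.

The boundary map ∂_1: C_1 → C_0 sends each edge [p,q] (with p < q) to q − p.
The 5×10 boundary matrix has rank 4 and Smith normal form diag(1,1,1,1).

∂_2: C_2 → C_1 acts by ∂[p,q,r] = [q,r] − [p,r] + [p,q]. For instance
  ∂[2,3,4] = [3,4] − [2,4] + [2,3],
  ∂[0,1,4] = [1,4] − [0,4] + [0,1].
This gives a 10×5 integer matrix of rank 5; reducing to Smith normal form yields diagonal entries (1,1,1,1,1).

From H_k ≅ ker(∂_k) / im(∂_{k+1}) we obtain:

  H_0: rank C_0 − rank ∂_1 = 5 − 4 = 1, and the invariant factors of ∂_1 are all 1, so H_0 ≅ Z.
  H_1: rank ker ∂_1 − rank ∂_2 = (10 − 4) − 5 = 1, and the invariant factors of ∂_2 are all 1, so H_1 ≅ Z.
  H_2: rank ker ∂_2 − rank ∂_3 = (5 − 5) − 0 = 0, and there is no ∂_3, so H_2 ≅ 0.

As a check, the Euler characteristic is 5 − 10 + 5 = 0, which agrees with 1 − 1 + 0 = 0.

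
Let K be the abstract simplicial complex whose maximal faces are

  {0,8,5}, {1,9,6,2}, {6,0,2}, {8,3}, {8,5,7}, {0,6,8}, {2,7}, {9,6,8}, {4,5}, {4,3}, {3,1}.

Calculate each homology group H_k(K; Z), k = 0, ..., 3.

Order the vertices as 0 < 1 < 2 < 3 < 4 < 5 < 6 < 7 < 8 < 9. Listing each simplex with vertices in this order, K has dimension 3 with simplices:

  0-simplices (10): [0], [1], [2], [3], [4], [5], [6], [7], [8], [9]
  1-simplices (20): [0,2], [0,5], [0,6], [0,8], [1,2], [1,3], [1,6], [1,9], [2,6], [2,7], [2,9], [3,4], [3,8], [4,5], [5,7], [5,8], [6,8], [6,9], [7,8], [8,9]
  2-simplices (9): [0,2,6], [0,5,8], [0,6,8], [1,2,6], [1,2,9], [1,6,9], [2,6,9], [5,7,8], [6,8,9]
  3-simplices (1): [1,2,6,9]

so the chain groups are C_0 ≅ Z^10, C_1 ≅ Z^20, C_2 ≅ Z^9, C_3 ≅ Z^1.

The boundary map ∂_1: C_1 → C_0 sends each edge [p,q] (with p < q) to q − p.
This gives a 10×20 integer matrix of rank 9; reducing to Smith normal form yields diagonal entries (1,1,1,1,1,1,1,1,1).

Boundary ∂_2: C_2 → C_1 sends each 2-simplex [p,q,r] to [q,r] − [p,r] + [p,q]. For instance
  ∂[1,6,9] = [6,9] − [1,9] + [1,6],
  ∂[0,5,8] = [5,8] − [0,8] + [0,5].
This gives a 20×9 integer matrix of rank 8; reducing to Smith normal form yields diagonal entries (1,1,1,1,1,1,1,1).

∂_3: C_3 → C_2 sends each 3-simplex σ to the alternating sum Σ_i (−1)^i (σ with its i-th vertex removed). For instance
  ∂[1,2,6,9] = [2,6,9] − [1,6,9] + [1,2,9] − [1,2,6].
The 9×1 boundary matrix has rank 1 and Smith normal form diag(1).

Reading off H_k = ker ∂_k / im ∂_{k+1}:

  H_0: rank C_0 − rank ∂_1 = 10 − 9 = 1, and the invariant factors of ∂_1 are all 1, so H_0 ≅ Z.
  H_1: rank ker ∂_1 − rank ∂_2 = (20 − 9) − 8 = 3, and the invariant factors of ∂_2 are all 1, so H_1 ≅ Z^3.
  H_2: rank ker ∂_2 − rank ∂_3 = (9 − 8) − 1 = 0, and the invariant factors of ∂_3 are all 1, so H_2 ≅ 0.
  H_3: rank ker ∂_3 − rank ∂_4 = (1 − 1) − 0 = 0, and there is no ∂_4, so H_3 ≅ 0.

H_0 ≅ Z,  H_1 ≅ Z^3,  H_2 = 0,  H_3 = 0.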